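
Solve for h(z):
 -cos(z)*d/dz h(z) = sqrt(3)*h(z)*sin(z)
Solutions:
 h(z) = C1*cos(z)^(sqrt(3))


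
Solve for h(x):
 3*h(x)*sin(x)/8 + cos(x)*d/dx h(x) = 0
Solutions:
 h(x) = C1*cos(x)^(3/8)


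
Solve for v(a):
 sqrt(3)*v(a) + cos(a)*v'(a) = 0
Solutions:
 v(a) = C1*(sin(a) - 1)^(sqrt(3)/2)/(sin(a) + 1)^(sqrt(3)/2)


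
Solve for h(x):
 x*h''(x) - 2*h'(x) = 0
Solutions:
 h(x) = C1 + C2*x^3


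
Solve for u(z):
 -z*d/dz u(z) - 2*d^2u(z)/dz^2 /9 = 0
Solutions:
 u(z) = C1 + C2*erf(3*z/2)


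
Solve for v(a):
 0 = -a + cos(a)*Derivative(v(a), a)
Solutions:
 v(a) = C1 + Integral(a/cos(a), a)


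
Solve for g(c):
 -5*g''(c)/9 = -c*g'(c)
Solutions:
 g(c) = C1 + C2*erfi(3*sqrt(10)*c/10)


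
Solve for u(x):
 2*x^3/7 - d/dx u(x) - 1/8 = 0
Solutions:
 u(x) = C1 + x^4/14 - x/8


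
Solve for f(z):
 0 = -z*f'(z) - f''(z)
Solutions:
 f(z) = C1 + C2*erf(sqrt(2)*z/2)


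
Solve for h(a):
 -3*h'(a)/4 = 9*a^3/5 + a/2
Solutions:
 h(a) = C1 - 3*a^4/5 - a^2/3


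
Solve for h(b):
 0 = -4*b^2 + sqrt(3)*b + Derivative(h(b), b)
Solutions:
 h(b) = C1 + 4*b^3/3 - sqrt(3)*b^2/2


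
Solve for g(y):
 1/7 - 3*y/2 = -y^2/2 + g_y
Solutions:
 g(y) = C1 + y^3/6 - 3*y^2/4 + y/7


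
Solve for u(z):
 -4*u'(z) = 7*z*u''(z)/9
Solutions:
 u(z) = C1 + C2/z^(29/7)


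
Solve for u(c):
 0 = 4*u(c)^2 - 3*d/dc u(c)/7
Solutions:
 u(c) = -3/(C1 + 28*c)


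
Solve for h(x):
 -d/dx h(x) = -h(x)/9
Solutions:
 h(x) = C1*exp(x/9)


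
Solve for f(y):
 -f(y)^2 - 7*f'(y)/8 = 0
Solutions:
 f(y) = 7/(C1 + 8*y)


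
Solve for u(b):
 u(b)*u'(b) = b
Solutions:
 u(b) = -sqrt(C1 + b^2)
 u(b) = sqrt(C1 + b^2)


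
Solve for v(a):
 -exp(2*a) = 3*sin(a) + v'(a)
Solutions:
 v(a) = C1 - exp(2*a)/2 + 3*cos(a)


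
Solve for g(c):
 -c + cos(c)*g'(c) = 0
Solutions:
 g(c) = C1 + Integral(c/cos(c), c)


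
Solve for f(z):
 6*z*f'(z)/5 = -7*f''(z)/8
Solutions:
 f(z) = C1 + C2*erf(2*sqrt(210)*z/35)


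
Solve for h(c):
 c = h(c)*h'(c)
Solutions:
 h(c) = -sqrt(C1 + c^2)
 h(c) = sqrt(C1 + c^2)


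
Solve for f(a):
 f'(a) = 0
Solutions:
 f(a) = C1


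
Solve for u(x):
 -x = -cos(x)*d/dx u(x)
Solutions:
 u(x) = C1 + Integral(x/cos(x), x)


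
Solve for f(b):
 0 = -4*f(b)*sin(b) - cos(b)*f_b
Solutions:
 f(b) = C1*cos(b)^4


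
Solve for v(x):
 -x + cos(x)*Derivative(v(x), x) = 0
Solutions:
 v(x) = C1 + Integral(x/cos(x), x)


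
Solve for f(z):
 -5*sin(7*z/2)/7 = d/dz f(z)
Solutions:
 f(z) = C1 + 10*cos(7*z/2)/49


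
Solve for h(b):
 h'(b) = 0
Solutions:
 h(b) = C1


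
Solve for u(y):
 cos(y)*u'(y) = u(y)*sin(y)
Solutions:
 u(y) = C1/cos(y)


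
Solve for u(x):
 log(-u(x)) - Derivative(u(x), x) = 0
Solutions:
 -li(-u(x)) = C1 + x


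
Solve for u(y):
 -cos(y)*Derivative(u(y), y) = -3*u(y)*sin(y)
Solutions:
 u(y) = C1/cos(y)^3


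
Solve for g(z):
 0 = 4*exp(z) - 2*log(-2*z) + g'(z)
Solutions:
 g(z) = C1 + 2*z*log(-z) + 2*z*(-1 + log(2)) - 4*exp(z)


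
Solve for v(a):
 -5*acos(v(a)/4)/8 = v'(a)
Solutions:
 Integral(1/acos(_y/4), (_y, v(a))) = C1 - 5*a/8


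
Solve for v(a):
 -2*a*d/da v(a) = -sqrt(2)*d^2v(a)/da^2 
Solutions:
 v(a) = C1 + C2*erfi(2^(3/4)*a/2)


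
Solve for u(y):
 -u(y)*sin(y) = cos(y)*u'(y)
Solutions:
 u(y) = C1*cos(y)


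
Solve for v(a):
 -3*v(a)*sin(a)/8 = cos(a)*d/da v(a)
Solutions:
 v(a) = C1*cos(a)^(3/8)


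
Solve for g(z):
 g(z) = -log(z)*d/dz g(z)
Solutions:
 g(z) = C1*exp(-li(z))


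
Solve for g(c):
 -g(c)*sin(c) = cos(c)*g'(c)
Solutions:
 g(c) = C1*cos(c)


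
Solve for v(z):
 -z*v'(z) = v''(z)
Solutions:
 v(z) = C1 + C2*erf(sqrt(2)*z/2)


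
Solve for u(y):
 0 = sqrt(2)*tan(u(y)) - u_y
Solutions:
 u(y) = pi - asin(C1*exp(sqrt(2)*y))
 u(y) = asin(C1*exp(sqrt(2)*y))


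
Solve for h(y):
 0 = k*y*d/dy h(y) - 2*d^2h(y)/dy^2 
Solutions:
 h(y) = Piecewise((-sqrt(pi)*C1*erf(y*sqrt(-k)/2)/sqrt(-k) - C2, (k > 0) | (k < 0)), (-C1*y - C2, True))


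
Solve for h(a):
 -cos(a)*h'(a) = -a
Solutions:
 h(a) = C1 + Integral(a/cos(a), a)


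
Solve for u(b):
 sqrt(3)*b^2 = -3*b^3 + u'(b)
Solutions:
 u(b) = C1 + 3*b^4/4 + sqrt(3)*b^3/3


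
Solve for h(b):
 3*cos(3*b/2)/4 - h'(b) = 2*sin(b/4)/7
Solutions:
 h(b) = C1 + sin(3*b/2)/2 + 8*cos(b/4)/7


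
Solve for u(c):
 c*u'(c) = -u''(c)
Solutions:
 u(c) = C1 + C2*erf(sqrt(2)*c/2)


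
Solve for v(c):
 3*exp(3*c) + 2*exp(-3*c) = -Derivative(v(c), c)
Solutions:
 v(c) = C1 - exp(3*c) + 2*exp(-3*c)/3


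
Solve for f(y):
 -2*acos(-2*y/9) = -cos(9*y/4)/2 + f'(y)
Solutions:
 f(y) = C1 - 2*y*acos(-2*y/9) - sqrt(81 - 4*y^2) + 2*sin(9*y/4)/9


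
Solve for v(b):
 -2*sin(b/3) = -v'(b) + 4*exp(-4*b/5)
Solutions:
 v(b) = C1 - 6*cos(b/3) - 5*exp(-4*b/5)


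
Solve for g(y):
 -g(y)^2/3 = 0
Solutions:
 g(y) = 0


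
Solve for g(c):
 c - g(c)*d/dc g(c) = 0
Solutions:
 g(c) = -sqrt(C1 + c^2)
 g(c) = sqrt(C1 + c^2)


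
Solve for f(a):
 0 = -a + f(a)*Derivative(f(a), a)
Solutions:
 f(a) = -sqrt(C1 + a^2)
 f(a) = sqrt(C1 + a^2)


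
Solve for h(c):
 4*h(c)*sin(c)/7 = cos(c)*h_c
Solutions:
 h(c) = C1/cos(c)^(4/7)


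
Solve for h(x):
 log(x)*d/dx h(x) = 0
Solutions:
 h(x) = C1


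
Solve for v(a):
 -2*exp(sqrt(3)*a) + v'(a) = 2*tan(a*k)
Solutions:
 v(a) = C1 + 2*Piecewise((-log(cos(a*k))/k, Ne(k, 0)), (0, True)) + 2*sqrt(3)*exp(sqrt(3)*a)/3


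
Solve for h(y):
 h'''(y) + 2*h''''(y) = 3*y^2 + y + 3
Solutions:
 h(y) = C1 + C2*y + C3*y^2 + C4*exp(-y/2) + y^5/20 - 11*y^4/24 + 25*y^3/6


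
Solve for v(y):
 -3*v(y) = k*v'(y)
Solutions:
 v(y) = C1*exp(-3*y/k)


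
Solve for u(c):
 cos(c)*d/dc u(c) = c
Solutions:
 u(c) = C1 + Integral(c/cos(c), c)


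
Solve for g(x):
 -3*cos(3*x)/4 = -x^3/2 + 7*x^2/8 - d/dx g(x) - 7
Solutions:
 g(x) = C1 - x^4/8 + 7*x^3/24 - 7*x + sin(3*x)/4


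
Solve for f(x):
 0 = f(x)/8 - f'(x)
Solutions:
 f(x) = C1*exp(x/8)


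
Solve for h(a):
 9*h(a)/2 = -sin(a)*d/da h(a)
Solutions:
 h(a) = C1*(cos(a) + 1)^(1/4)*(cos(a)^2 + 2*cos(a) + 1)/((cos(a) - 1)^(1/4)*(cos(a)^2 - 2*cos(a) + 1))


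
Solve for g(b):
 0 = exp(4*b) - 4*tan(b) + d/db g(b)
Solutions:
 g(b) = C1 - exp(4*b)/4 - 4*log(cos(b))


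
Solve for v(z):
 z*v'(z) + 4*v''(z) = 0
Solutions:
 v(z) = C1 + C2*erf(sqrt(2)*z/4)


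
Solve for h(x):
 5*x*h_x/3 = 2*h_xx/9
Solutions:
 h(x) = C1 + C2*erfi(sqrt(15)*x/2)


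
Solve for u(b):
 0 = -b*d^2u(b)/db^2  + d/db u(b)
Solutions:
 u(b) = C1 + C2*b^2


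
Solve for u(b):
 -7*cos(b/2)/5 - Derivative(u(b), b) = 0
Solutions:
 u(b) = C1 - 14*sin(b/2)/5


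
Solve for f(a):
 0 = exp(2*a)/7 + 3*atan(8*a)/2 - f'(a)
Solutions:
 f(a) = C1 + 3*a*atan(8*a)/2 + exp(2*a)/14 - 3*log(64*a^2 + 1)/32


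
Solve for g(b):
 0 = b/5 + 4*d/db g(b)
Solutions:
 g(b) = C1 - b^2/40


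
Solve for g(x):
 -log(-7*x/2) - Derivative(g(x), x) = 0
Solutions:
 g(x) = C1 - x*log(-x) + x*(-log(7) + log(2) + 1)


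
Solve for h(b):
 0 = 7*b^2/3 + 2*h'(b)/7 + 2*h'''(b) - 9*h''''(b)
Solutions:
 h(b) = C1 + C2*exp(b*(-7^(2/3)*(297*sqrt(57) + 2243)^(1/3) - 28*7^(1/3)/(297*sqrt(57) + 2243)^(1/3) + 28)/378)*sin(sqrt(3)*7^(1/3)*b*(-7^(1/3)*(297*sqrt(57) + 2243)^(1/3) + 28/(297*sqrt(57) + 2243)^(1/3))/378) + C3*exp(b*(-7^(2/3)*(297*sqrt(57) + 2243)^(1/3) - 28*7^(1/3)/(297*sqrt(57) + 2243)^(1/3) + 28)/378)*cos(sqrt(3)*7^(1/3)*b*(-7^(1/3)*(297*sqrt(57) + 2243)^(1/3) + 28/(297*sqrt(57) + 2243)^(1/3))/378) + C4*exp(b*(28*7^(1/3)/(297*sqrt(57) + 2243)^(1/3) + 14 + 7^(2/3)*(297*sqrt(57) + 2243)^(1/3))/189) - 49*b^3/18 + 343*b/3


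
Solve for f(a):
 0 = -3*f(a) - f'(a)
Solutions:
 f(a) = C1*exp(-3*a)


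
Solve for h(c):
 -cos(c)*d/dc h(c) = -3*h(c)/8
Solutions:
 h(c) = C1*(sin(c) + 1)^(3/16)/(sin(c) - 1)^(3/16)


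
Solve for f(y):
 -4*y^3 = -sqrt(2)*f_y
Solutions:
 f(y) = C1 + sqrt(2)*y^4/2


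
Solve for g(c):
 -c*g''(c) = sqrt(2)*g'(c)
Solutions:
 g(c) = C1 + C2*c^(1 - sqrt(2))


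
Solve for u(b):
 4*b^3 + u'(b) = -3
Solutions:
 u(b) = C1 - b^4 - 3*b


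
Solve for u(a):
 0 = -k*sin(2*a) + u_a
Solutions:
 u(a) = C1 - k*cos(2*a)/2


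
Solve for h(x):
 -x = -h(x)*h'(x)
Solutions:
 h(x) = -sqrt(C1 + x^2)
 h(x) = sqrt(C1 + x^2)


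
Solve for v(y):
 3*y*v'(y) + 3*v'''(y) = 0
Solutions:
 v(y) = C1 + Integral(C2*airyai(-y) + C3*airybi(-y), y)


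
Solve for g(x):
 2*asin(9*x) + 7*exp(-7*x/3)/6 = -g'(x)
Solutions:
 g(x) = C1 - 2*x*asin(9*x) - 2*sqrt(1 - 81*x^2)/9 + exp(-7*x/3)/2


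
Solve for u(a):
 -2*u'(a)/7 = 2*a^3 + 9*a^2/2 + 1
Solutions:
 u(a) = C1 - 7*a^4/4 - 21*a^3/4 - 7*a/2


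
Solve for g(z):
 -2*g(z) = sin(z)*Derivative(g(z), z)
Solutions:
 g(z) = C1*(cos(z) + 1)/(cos(z) - 1)


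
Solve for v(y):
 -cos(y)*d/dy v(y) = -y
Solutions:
 v(y) = C1 + Integral(y/cos(y), y)


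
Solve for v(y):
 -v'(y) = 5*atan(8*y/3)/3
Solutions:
 v(y) = C1 - 5*y*atan(8*y/3)/3 + 5*log(64*y^2 + 9)/16


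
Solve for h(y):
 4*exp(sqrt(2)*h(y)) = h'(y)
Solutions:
 h(y) = sqrt(2)*(2*log(-1/(C1 + 4*y)) - log(2))/4


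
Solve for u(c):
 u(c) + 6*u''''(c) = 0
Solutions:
 u(c) = (C1*sin(2^(1/4)*3^(3/4)*c/6) + C2*cos(2^(1/4)*3^(3/4)*c/6))*exp(-2^(1/4)*3^(3/4)*c/6) + (C3*sin(2^(1/4)*3^(3/4)*c/6) + C4*cos(2^(1/4)*3^(3/4)*c/6))*exp(2^(1/4)*3^(3/4)*c/6)


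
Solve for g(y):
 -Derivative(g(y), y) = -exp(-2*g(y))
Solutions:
 g(y) = log(-sqrt(C1 + 2*y))
 g(y) = log(C1 + 2*y)/2


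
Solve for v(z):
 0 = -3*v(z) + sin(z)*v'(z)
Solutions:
 v(z) = C1*(cos(z) - 1)^(3/2)/(cos(z) + 1)^(3/2)


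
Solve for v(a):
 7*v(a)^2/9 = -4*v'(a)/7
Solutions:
 v(a) = 36/(C1 + 49*a)


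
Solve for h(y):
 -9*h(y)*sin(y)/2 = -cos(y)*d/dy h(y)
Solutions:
 h(y) = C1/cos(y)^(9/2)


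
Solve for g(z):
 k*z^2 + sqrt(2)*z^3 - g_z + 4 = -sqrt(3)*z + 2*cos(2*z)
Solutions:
 g(z) = C1 + k*z^3/3 + sqrt(2)*z^4/4 + sqrt(3)*z^2/2 + 4*z - sin(2*z)


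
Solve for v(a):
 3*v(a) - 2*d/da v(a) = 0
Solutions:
 v(a) = C1*exp(3*a/2)


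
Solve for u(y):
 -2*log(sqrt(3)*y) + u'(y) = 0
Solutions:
 u(y) = C1 + 2*y*log(y) - 2*y + y*log(3)


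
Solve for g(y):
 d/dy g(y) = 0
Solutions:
 g(y) = C1


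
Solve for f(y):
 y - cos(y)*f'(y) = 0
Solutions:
 f(y) = C1 + Integral(y/cos(y), y)


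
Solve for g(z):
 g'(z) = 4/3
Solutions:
 g(z) = C1 + 4*z/3


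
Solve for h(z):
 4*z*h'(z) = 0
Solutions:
 h(z) = C1


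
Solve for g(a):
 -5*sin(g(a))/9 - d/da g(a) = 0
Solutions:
 5*a/9 + log(cos(g(a)) - 1)/2 - log(cos(g(a)) + 1)/2 = C1


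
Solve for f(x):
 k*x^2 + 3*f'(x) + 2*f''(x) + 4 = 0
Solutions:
 f(x) = C1 + C2*exp(-3*x/2) - k*x^3/9 + 2*k*x^2/9 - 8*k*x/27 - 4*x/3


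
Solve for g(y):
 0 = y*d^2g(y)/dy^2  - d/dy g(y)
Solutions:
 g(y) = C1 + C2*y^2


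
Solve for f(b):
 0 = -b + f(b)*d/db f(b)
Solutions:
 f(b) = -sqrt(C1 + b^2)
 f(b) = sqrt(C1 + b^2)


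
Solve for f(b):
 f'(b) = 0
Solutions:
 f(b) = C1


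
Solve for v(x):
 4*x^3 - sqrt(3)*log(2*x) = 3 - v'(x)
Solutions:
 v(x) = C1 - x^4 + sqrt(3)*x*log(x) - sqrt(3)*x + sqrt(3)*x*log(2) + 3*x


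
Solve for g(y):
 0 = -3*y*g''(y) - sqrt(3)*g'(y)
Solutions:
 g(y) = C1 + C2*y^(1 - sqrt(3)/3)


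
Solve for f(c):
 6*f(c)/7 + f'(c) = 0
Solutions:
 f(c) = C1*exp(-6*c/7)


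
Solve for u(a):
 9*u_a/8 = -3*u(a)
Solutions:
 u(a) = C1*exp(-8*a/3)


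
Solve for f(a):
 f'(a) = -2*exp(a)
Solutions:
 f(a) = C1 - 2*exp(a)


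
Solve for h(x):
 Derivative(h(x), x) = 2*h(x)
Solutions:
 h(x) = C1*exp(2*x)


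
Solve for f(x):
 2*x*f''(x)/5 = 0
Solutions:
 f(x) = C1 + C2*x


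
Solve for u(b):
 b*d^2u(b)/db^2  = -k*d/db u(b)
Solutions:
 u(b) = C1 + b^(1 - re(k))*(C2*sin(log(b)*Abs(im(k))) + C3*cos(log(b)*im(k)))


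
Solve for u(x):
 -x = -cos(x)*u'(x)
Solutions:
 u(x) = C1 + Integral(x/cos(x), x)


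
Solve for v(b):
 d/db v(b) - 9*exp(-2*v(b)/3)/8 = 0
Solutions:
 v(b) = 3*log(-sqrt(C1 + 9*b)) - 3*log(6) + 3*log(3)/2
 v(b) = 3*log(C1 + 9*b)/2 - 3*log(6) + 3*log(3)/2


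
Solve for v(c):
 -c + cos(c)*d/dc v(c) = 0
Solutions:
 v(c) = C1 + Integral(c/cos(c), c)


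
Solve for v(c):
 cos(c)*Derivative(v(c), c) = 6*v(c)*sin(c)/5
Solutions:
 v(c) = C1/cos(c)^(6/5)


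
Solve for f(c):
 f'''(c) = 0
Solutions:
 f(c) = C1 + C2*c + C3*c^2


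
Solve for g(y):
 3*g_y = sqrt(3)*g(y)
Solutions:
 g(y) = C1*exp(sqrt(3)*y/3)


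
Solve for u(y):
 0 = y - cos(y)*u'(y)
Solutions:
 u(y) = C1 + Integral(y/cos(y), y)


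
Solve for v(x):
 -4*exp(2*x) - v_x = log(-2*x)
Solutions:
 v(x) = C1 - x*log(-x) + x*(1 - log(2)) - 2*exp(2*x)


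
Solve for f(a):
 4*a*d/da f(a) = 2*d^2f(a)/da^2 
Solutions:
 f(a) = C1 + C2*erfi(a)


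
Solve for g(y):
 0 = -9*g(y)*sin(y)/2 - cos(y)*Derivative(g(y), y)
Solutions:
 g(y) = C1*cos(y)^(9/2)


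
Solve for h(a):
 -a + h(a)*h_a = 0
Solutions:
 h(a) = -sqrt(C1 + a^2)
 h(a) = sqrt(C1 + a^2)


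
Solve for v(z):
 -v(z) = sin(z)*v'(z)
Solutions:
 v(z) = C1*sqrt(cos(z) + 1)/sqrt(cos(z) - 1)


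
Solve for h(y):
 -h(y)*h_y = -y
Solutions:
 h(y) = -sqrt(C1 + y^2)
 h(y) = sqrt(C1 + y^2)


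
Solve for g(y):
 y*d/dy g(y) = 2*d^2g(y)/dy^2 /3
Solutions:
 g(y) = C1 + C2*erfi(sqrt(3)*y/2)


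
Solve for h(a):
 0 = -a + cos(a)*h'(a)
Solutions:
 h(a) = C1 + Integral(a/cos(a), a)


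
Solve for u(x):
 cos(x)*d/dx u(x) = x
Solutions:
 u(x) = C1 + Integral(x/cos(x), x)


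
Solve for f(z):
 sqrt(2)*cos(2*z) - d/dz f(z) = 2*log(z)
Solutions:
 f(z) = C1 - 2*z*log(z) + 2*z + sqrt(2)*sin(2*z)/2


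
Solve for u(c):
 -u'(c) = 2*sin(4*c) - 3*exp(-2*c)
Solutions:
 u(c) = C1 + cos(4*c)/2 - 3*exp(-2*c)/2


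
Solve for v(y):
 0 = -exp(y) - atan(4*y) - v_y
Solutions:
 v(y) = C1 - y*atan(4*y) - exp(y) + log(16*y^2 + 1)/8


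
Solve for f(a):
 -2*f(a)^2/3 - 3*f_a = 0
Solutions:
 f(a) = 9/(C1 + 2*a)


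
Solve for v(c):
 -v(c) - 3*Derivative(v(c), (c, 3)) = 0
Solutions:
 v(c) = C3*exp(-3^(2/3)*c/3) + (C1*sin(3^(1/6)*c/2) + C2*cos(3^(1/6)*c/2))*exp(3^(2/3)*c/6)


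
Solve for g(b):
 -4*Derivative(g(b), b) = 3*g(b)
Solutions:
 g(b) = C1*exp(-3*b/4)


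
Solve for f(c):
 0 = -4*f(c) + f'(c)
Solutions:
 f(c) = C1*exp(4*c)


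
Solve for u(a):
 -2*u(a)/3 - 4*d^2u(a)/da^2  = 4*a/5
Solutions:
 u(a) = C1*sin(sqrt(6)*a/6) + C2*cos(sqrt(6)*a/6) - 6*a/5


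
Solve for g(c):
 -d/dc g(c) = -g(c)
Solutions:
 g(c) = C1*exp(c)


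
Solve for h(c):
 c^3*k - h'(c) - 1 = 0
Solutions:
 h(c) = C1 + c^4*k/4 - c


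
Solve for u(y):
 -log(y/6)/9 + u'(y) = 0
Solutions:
 u(y) = C1 + y*log(y)/9 - y*log(6)/9 - y/9


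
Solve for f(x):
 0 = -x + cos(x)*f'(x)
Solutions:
 f(x) = C1 + Integral(x/cos(x), x)


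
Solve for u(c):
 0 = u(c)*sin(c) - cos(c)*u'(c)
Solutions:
 u(c) = C1/cos(c)


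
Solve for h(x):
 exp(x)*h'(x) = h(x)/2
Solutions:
 h(x) = C1*exp(-exp(-x)/2)


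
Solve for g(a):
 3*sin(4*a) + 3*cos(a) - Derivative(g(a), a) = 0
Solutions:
 g(a) = C1 + 3*sin(a) - 3*cos(4*a)/4


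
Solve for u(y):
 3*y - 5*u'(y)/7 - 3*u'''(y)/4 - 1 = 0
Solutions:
 u(y) = C1 + C2*sin(2*sqrt(105)*y/21) + C3*cos(2*sqrt(105)*y/21) + 21*y^2/10 - 7*y/5


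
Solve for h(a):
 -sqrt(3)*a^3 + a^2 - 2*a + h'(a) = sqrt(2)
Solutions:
 h(a) = C1 + sqrt(3)*a^4/4 - a^3/3 + a^2 + sqrt(2)*a


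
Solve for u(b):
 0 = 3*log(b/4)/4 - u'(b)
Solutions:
 u(b) = C1 + 3*b*log(b)/4 - 3*b*log(2)/2 - 3*b/4


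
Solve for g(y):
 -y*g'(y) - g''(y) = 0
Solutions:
 g(y) = C1 + C2*erf(sqrt(2)*y/2)


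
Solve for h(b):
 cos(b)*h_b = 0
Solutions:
 h(b) = C1


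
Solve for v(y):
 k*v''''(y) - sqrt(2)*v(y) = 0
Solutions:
 v(y) = C1*exp(-2^(1/8)*y*(1/k)^(1/4)) + C2*exp(2^(1/8)*y*(1/k)^(1/4)) + C3*exp(-2^(1/8)*I*y*(1/k)^(1/4)) + C4*exp(2^(1/8)*I*y*(1/k)^(1/4))


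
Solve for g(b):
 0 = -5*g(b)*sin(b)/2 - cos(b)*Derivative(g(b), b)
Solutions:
 g(b) = C1*cos(b)^(5/2)


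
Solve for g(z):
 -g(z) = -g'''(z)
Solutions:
 g(z) = C3*exp(z) + (C1*sin(sqrt(3)*z/2) + C2*cos(sqrt(3)*z/2))*exp(-z/2)


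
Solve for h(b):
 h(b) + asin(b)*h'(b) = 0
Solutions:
 h(b) = C1*exp(-Integral(1/asin(b), b))


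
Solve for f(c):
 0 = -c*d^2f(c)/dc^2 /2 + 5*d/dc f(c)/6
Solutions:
 f(c) = C1 + C2*c^(8/3)


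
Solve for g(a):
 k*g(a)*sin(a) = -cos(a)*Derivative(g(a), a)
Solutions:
 g(a) = C1*exp(k*log(cos(a)))


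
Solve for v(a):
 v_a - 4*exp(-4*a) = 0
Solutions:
 v(a) = C1 - exp(-4*a)


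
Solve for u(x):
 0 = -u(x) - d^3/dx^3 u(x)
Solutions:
 u(x) = C3*exp(-x) + (C1*sin(sqrt(3)*x/2) + C2*cos(sqrt(3)*x/2))*exp(x/2)


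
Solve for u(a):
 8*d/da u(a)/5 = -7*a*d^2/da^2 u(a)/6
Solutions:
 u(a) = C1 + C2/a^(13/35)


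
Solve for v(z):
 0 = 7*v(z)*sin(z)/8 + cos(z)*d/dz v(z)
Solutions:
 v(z) = C1*cos(z)^(7/8)


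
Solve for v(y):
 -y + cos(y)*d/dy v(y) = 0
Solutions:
 v(y) = C1 + Integral(y/cos(y), y)


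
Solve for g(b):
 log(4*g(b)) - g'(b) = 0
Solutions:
 -Integral(1/(log(_y) + 2*log(2)), (_y, g(b))) = C1 - b


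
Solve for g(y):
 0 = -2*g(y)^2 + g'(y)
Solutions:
 g(y) = -1/(C1 + 2*y)


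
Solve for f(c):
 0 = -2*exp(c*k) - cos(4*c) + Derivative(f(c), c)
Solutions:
 f(c) = C1 + sin(4*c)/4 + 2*exp(c*k)/k


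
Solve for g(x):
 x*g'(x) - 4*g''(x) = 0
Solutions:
 g(x) = C1 + C2*erfi(sqrt(2)*x/4)


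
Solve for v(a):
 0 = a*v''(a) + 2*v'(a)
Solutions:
 v(a) = C1 + C2/a


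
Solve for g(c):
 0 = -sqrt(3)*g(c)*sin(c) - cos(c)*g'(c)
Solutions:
 g(c) = C1*cos(c)^(sqrt(3))


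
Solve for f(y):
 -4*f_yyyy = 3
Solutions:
 f(y) = C1 + C2*y + C3*y^2 + C4*y^3 - y^4/32


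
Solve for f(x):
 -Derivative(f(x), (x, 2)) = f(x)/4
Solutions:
 f(x) = C1*sin(x/2) + C2*cos(x/2)


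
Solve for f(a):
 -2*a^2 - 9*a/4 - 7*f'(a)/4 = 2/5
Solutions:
 f(a) = C1 - 8*a^3/21 - 9*a^2/14 - 8*a/35


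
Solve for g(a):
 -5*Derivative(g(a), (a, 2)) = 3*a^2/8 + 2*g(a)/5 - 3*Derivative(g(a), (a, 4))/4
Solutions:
 g(a) = C1*exp(-sqrt(30)*a*sqrt(25 + sqrt(655))/15) + C2*exp(sqrt(30)*a*sqrt(25 + sqrt(655))/15) + C3*sin(sqrt(30)*a*sqrt(-25 + sqrt(655))/15) + C4*cos(sqrt(30)*a*sqrt(-25 + sqrt(655))/15) - 15*a^2/16 + 375/16


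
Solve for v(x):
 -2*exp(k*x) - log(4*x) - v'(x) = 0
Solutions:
 v(x) = C1 - x*log(x) + x*(1 - 2*log(2)) + Piecewise((-2*exp(k*x)/k, Ne(k, 0)), (-2*x, True))


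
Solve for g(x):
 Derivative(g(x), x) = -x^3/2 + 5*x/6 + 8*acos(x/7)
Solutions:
 g(x) = C1 - x^4/8 + 5*x^2/12 + 8*x*acos(x/7) - 8*sqrt(49 - x^2)


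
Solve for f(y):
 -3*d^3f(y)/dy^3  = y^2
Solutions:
 f(y) = C1 + C2*y + C3*y^2 - y^5/180


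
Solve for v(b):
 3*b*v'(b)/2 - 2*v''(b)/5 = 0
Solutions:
 v(b) = C1 + C2*erfi(sqrt(30)*b/4)


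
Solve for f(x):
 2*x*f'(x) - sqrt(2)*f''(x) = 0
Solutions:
 f(x) = C1 + C2*erfi(2^(3/4)*x/2)


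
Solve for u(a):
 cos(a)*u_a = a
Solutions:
 u(a) = C1 + Integral(a/cos(a), a)


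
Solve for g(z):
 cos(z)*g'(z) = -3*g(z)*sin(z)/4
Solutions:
 g(z) = C1*cos(z)^(3/4)


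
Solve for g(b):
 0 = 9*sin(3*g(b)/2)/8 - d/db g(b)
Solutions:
 -9*b/8 + log(cos(3*g(b)/2) - 1)/3 - log(cos(3*g(b)/2) + 1)/3 = C1


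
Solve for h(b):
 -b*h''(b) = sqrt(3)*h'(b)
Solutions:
 h(b) = C1 + C2*b^(1 - sqrt(3))


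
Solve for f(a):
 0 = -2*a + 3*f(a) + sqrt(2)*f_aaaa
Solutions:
 f(a) = 2*a/3 + (C1*sin(2^(3/8)*3^(1/4)*a/2) + C2*cos(2^(3/8)*3^(1/4)*a/2))*exp(-2^(3/8)*3^(1/4)*a/2) + (C3*sin(2^(3/8)*3^(1/4)*a/2) + C4*cos(2^(3/8)*3^(1/4)*a/2))*exp(2^(3/8)*3^(1/4)*a/2)


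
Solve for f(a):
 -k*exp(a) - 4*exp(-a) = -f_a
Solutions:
 f(a) = C1 + k*exp(a) - 4*exp(-a)


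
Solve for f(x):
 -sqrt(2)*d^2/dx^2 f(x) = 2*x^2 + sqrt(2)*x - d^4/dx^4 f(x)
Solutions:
 f(x) = C1 + C2*x + C3*exp(-2^(1/4)*x) + C4*exp(2^(1/4)*x) - sqrt(2)*x^4/12 - x^3/6 - x^2


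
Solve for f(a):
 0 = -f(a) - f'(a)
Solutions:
 f(a) = C1*exp(-a)


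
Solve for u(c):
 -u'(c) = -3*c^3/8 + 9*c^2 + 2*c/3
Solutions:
 u(c) = C1 + 3*c^4/32 - 3*c^3 - c^2/3


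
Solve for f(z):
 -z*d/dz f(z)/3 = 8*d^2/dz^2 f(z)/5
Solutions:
 f(z) = C1 + C2*erf(sqrt(15)*z/12)


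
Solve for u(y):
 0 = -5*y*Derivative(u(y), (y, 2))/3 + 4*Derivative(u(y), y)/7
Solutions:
 u(y) = C1 + C2*y^(47/35)


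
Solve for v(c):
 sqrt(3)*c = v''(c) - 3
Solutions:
 v(c) = C1 + C2*c + sqrt(3)*c^3/6 + 3*c^2/2


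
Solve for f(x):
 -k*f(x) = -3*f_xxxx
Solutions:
 f(x) = C1*exp(-3^(3/4)*k^(1/4)*x/3) + C2*exp(3^(3/4)*k^(1/4)*x/3) + C3*exp(-3^(3/4)*I*k^(1/4)*x/3) + C4*exp(3^(3/4)*I*k^(1/4)*x/3)


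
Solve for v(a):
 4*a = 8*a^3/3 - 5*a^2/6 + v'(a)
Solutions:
 v(a) = C1 - 2*a^4/3 + 5*a^3/18 + 2*a^2


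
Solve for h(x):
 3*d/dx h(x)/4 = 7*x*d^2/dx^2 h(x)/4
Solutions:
 h(x) = C1 + C2*x^(10/7)


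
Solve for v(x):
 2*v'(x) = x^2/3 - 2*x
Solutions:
 v(x) = C1 + x^3/18 - x^2/2


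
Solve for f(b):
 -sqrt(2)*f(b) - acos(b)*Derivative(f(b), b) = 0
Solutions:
 f(b) = C1*exp(-sqrt(2)*Integral(1/acos(b), b))


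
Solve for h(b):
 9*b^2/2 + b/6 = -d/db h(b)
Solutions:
 h(b) = C1 - 3*b^3/2 - b^2/12


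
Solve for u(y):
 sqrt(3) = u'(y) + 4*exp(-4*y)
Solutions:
 u(y) = C1 + sqrt(3)*y + exp(-4*y)


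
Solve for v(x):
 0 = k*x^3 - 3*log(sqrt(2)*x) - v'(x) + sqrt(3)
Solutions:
 v(x) = C1 + k*x^4/4 - 3*x*log(x) - 3*x*log(2)/2 + sqrt(3)*x + 3*x


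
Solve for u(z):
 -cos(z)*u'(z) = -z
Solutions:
 u(z) = C1 + Integral(z/cos(z), z)


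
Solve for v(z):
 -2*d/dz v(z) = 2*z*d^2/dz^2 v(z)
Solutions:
 v(z) = C1 + C2*log(z)


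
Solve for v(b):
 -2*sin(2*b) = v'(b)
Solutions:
 v(b) = C1 + cos(2*b)


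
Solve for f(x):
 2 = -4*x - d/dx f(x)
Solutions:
 f(x) = C1 - 2*x^2 - 2*x


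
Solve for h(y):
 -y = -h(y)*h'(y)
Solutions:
 h(y) = -sqrt(C1 + y^2)
 h(y) = sqrt(C1 + y^2)


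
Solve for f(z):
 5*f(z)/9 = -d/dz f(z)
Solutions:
 f(z) = C1*exp(-5*z/9)


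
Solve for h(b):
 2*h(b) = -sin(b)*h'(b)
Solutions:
 h(b) = C1*(cos(b) + 1)/(cos(b) - 1)


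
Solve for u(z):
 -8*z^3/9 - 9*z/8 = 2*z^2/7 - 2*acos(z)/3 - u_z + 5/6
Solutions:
 u(z) = C1 + 2*z^4/9 + 2*z^3/21 + 9*z^2/16 - 2*z*acos(z)/3 + 5*z/6 + 2*sqrt(1 - z^2)/3


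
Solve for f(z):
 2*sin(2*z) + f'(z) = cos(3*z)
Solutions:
 f(z) = C1 + sin(3*z)/3 + cos(2*z)


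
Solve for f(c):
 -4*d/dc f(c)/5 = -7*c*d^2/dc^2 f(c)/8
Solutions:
 f(c) = C1 + C2*c^(67/35)


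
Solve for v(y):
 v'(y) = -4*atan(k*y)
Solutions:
 v(y) = C1 - 4*Piecewise((y*atan(k*y) - log(k^2*y^2 + 1)/(2*k), Ne(k, 0)), (0, True))


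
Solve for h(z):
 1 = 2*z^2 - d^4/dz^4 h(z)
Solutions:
 h(z) = C1 + C2*z + C3*z^2 + C4*z^3 + z^6/180 - z^4/24


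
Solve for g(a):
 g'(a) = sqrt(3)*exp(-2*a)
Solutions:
 g(a) = C1 - sqrt(3)*exp(-2*a)/2


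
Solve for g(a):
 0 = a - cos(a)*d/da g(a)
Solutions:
 g(a) = C1 + Integral(a/cos(a), a)


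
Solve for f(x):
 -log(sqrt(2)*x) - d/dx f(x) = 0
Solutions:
 f(x) = C1 - x*log(x) - x*log(2)/2 + x


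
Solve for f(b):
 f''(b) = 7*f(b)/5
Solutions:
 f(b) = C1*exp(-sqrt(35)*b/5) + C2*exp(sqrt(35)*b/5)


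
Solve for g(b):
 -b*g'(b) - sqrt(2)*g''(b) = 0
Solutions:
 g(b) = C1 + C2*erf(2^(1/4)*b/2)


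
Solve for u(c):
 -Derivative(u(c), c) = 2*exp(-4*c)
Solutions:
 u(c) = C1 + exp(-4*c)/2


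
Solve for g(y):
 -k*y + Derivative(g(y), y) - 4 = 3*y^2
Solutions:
 g(y) = C1 + k*y^2/2 + y^3 + 4*y


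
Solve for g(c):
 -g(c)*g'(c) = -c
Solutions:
 g(c) = -sqrt(C1 + c^2)
 g(c) = sqrt(C1 + c^2)


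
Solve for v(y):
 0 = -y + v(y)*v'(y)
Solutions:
 v(y) = -sqrt(C1 + y^2)
 v(y) = sqrt(C1 + y^2)


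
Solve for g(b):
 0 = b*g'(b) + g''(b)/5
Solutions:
 g(b) = C1 + C2*erf(sqrt(10)*b/2)


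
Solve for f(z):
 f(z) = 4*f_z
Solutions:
 f(z) = C1*exp(z/4)


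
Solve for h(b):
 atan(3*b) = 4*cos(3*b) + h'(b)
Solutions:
 h(b) = C1 + b*atan(3*b) - log(9*b^2 + 1)/6 - 4*sin(3*b)/3


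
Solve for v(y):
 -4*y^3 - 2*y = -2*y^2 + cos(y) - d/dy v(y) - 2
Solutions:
 v(y) = C1 + y^4 - 2*y^3/3 + y^2 - 2*y + sin(y)


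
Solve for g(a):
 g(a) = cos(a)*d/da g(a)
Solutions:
 g(a) = C1*sqrt(sin(a) + 1)/sqrt(sin(a) - 1)


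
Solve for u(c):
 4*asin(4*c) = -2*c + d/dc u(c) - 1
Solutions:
 u(c) = C1 + c^2 + 4*c*asin(4*c) + c + sqrt(1 - 16*c^2)


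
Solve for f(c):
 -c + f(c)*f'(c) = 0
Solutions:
 f(c) = -sqrt(C1 + c^2)
 f(c) = sqrt(C1 + c^2)


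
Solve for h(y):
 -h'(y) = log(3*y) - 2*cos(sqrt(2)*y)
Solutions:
 h(y) = C1 - y*log(y) - y*log(3) + y + sqrt(2)*sin(sqrt(2)*y)


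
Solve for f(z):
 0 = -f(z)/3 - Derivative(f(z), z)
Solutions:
 f(z) = C1*exp(-z/3)


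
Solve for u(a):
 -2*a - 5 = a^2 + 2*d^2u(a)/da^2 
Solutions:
 u(a) = C1 + C2*a - a^4/24 - a^3/6 - 5*a^2/4


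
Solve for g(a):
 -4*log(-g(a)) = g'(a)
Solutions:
 -li(-g(a)) = C1 - 4*a


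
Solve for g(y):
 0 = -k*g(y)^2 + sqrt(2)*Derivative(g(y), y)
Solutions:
 g(y) = -2/(C1 + sqrt(2)*k*y)


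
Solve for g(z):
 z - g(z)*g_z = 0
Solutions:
 g(z) = -sqrt(C1 + z^2)
 g(z) = sqrt(C1 + z^2)


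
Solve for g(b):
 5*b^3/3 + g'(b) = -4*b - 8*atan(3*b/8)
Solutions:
 g(b) = C1 - 5*b^4/12 - 2*b^2 - 8*b*atan(3*b/8) + 32*log(9*b^2 + 64)/3


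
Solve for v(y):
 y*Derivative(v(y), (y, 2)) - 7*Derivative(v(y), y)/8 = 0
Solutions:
 v(y) = C1 + C2*y^(15/8)


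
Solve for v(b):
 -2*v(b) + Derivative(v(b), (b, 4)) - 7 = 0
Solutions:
 v(b) = C1*exp(-2^(1/4)*b) + C2*exp(2^(1/4)*b) + C3*sin(2^(1/4)*b) + C4*cos(2^(1/4)*b) - 7/2


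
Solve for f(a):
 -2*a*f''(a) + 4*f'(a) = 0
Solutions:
 f(a) = C1 + C2*a^3


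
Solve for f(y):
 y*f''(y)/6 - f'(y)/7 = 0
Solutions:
 f(y) = C1 + C2*y^(13/7)


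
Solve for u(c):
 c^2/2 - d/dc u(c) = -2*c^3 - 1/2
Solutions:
 u(c) = C1 + c^4/2 + c^3/6 + c/2


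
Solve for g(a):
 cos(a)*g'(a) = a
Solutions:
 g(a) = C1 + Integral(a/cos(a), a)


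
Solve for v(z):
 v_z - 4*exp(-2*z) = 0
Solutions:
 v(z) = C1 - 2*exp(-2*z)


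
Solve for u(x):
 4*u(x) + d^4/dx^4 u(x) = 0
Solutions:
 u(x) = (C1*sin(x) + C2*cos(x))*exp(-x) + (C3*sin(x) + C4*cos(x))*exp(x)


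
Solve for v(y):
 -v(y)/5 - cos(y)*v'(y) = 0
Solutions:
 v(y) = C1*(sin(y) - 1)^(1/10)/(sin(y) + 1)^(1/10)


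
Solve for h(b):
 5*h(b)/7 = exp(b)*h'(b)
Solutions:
 h(b) = C1*exp(-5*exp(-b)/7)


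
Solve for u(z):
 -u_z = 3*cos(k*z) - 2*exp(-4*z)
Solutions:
 u(z) = C1 - exp(-4*z)/2 - 3*sin(k*z)/k


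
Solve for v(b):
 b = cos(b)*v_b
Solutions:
 v(b) = C1 + Integral(b/cos(b), b)


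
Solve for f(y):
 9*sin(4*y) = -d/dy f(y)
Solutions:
 f(y) = C1 + 9*cos(4*y)/4


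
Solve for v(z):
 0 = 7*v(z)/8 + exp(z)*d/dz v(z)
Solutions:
 v(z) = C1*exp(7*exp(-z)/8)


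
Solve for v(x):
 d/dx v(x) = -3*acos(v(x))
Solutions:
 Integral(1/acos(_y), (_y, v(x))) = C1 - 3*x


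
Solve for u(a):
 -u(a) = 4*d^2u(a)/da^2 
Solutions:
 u(a) = C1*sin(a/2) + C2*cos(a/2)


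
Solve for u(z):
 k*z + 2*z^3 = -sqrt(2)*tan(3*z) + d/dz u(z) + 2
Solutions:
 u(z) = C1 + k*z^2/2 + z^4/2 - 2*z - sqrt(2)*log(cos(3*z))/3


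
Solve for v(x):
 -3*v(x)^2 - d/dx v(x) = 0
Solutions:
 v(x) = 1/(C1 + 3*x)


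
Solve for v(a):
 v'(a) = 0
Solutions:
 v(a) = C1


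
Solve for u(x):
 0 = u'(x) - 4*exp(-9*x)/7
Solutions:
 u(x) = C1 - 4*exp(-9*x)/63


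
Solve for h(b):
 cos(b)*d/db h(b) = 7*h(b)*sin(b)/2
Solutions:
 h(b) = C1/cos(b)^(7/2)


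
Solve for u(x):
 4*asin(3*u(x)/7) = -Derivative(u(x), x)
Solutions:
 Integral(1/asin(3*_y/7), (_y, u(x))) = C1 - 4*x


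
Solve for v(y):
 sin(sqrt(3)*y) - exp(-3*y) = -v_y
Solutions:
 v(y) = C1 + sqrt(3)*cos(sqrt(3)*y)/3 - exp(-3*y)/3


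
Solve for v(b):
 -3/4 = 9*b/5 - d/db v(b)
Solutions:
 v(b) = C1 + 9*b^2/10 + 3*b/4


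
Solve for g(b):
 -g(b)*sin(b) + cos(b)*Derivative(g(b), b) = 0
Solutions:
 g(b) = C1/cos(b)


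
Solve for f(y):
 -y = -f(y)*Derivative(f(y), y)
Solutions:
 f(y) = -sqrt(C1 + y^2)
 f(y) = sqrt(C1 + y^2)


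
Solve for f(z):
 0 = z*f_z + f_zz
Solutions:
 f(z) = C1 + C2*erf(sqrt(2)*z/2)


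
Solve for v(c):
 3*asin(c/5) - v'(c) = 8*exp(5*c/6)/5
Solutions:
 v(c) = C1 + 3*c*asin(c/5) + 3*sqrt(25 - c^2) - 48*exp(5*c/6)/25


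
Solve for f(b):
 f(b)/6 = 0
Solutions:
 f(b) = 0


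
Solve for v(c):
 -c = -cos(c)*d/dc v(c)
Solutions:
 v(c) = C1 + Integral(c/cos(c), c)


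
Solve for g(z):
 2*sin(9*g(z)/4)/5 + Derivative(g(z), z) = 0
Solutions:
 2*z/5 + 2*log(cos(9*g(z)/4) - 1)/9 - 2*log(cos(9*g(z)/4) + 1)/9 = C1


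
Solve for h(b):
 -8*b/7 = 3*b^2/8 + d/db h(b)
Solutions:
 h(b) = C1 - b^3/8 - 4*b^2/7


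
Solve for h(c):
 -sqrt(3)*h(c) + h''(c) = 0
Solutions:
 h(c) = C1*exp(-3^(1/4)*c) + C2*exp(3^(1/4)*c)


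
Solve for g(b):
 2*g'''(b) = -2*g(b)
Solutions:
 g(b) = C3*exp(-b) + (C1*sin(sqrt(3)*b/2) + C2*cos(sqrt(3)*b/2))*exp(b/2)


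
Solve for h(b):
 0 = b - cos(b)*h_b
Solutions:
 h(b) = C1 + Integral(b/cos(b), b)


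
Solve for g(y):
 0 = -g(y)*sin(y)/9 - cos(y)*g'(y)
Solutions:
 g(y) = C1*cos(y)^(1/9)


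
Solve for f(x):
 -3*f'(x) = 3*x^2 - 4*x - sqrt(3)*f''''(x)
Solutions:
 f(x) = C1 + C4*exp(3^(1/6)*x) - x^3/3 + 2*x^2/3 + (C2*sin(3^(2/3)*x/2) + C3*cos(3^(2/3)*x/2))*exp(-3^(1/6)*x/2)


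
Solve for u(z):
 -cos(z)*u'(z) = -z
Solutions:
 u(z) = C1 + Integral(z/cos(z), z)


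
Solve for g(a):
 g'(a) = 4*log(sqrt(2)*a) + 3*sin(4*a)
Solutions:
 g(a) = C1 + 4*a*log(a) - 4*a + 2*a*log(2) - 3*cos(4*a)/4


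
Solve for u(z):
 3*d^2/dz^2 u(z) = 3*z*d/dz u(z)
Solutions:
 u(z) = C1 + C2*erfi(sqrt(2)*z/2)


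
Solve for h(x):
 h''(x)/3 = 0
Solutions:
 h(x) = C1 + C2*x


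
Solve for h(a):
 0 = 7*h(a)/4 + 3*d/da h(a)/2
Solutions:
 h(a) = C1*exp(-7*a/6)


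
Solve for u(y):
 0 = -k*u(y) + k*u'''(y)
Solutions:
 u(y) = C3*exp(y) + (C1*sin(sqrt(3)*y/2) + C2*cos(sqrt(3)*y/2))*exp(-y/2)


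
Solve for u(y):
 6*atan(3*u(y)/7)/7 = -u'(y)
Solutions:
 Integral(1/atan(3*_y/7), (_y, u(y))) = C1 - 6*y/7


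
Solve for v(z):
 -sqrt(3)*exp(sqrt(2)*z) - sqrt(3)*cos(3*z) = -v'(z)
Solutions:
 v(z) = C1 + sqrt(6)*exp(sqrt(2)*z)/2 + sqrt(3)*sin(3*z)/3


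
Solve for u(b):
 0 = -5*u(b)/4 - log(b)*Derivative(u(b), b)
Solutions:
 u(b) = C1*exp(-5*li(b)/4)


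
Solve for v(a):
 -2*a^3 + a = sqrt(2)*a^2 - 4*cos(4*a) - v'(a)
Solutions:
 v(a) = C1 + a^4/2 + sqrt(2)*a^3/3 - a^2/2 - sin(4*a)


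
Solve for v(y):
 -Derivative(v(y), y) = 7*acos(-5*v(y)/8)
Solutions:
 Integral(1/acos(-5*_y/8), (_y, v(y))) = C1 - 7*y


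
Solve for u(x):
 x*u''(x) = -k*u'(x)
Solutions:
 u(x) = C1 + x^(1 - re(k))*(C2*sin(log(x)*Abs(im(k))) + C3*cos(log(x)*im(k)))


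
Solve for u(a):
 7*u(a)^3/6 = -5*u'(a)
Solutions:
 u(a) = -sqrt(15)*sqrt(-1/(C1 - 7*a))
 u(a) = sqrt(15)*sqrt(-1/(C1 - 7*a))


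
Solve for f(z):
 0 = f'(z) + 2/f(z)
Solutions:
 f(z) = -sqrt(C1 - 4*z)
 f(z) = sqrt(C1 - 4*z)


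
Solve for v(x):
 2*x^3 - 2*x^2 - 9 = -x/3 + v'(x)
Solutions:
 v(x) = C1 + x^4/2 - 2*x^3/3 + x^2/6 - 9*x


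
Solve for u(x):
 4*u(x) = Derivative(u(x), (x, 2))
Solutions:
 u(x) = C1*exp(-2*x) + C2*exp(2*x)


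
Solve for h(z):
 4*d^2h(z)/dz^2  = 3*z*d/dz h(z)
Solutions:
 h(z) = C1 + C2*erfi(sqrt(6)*z/4)


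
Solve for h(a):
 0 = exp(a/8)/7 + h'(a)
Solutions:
 h(a) = C1 - 8*exp(a/8)/7


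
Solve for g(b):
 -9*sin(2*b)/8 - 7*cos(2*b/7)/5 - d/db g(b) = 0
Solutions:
 g(b) = C1 - 49*sin(2*b/7)/10 + 9*cos(2*b)/16


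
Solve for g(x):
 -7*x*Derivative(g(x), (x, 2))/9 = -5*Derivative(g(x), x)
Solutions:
 g(x) = C1 + C2*x^(52/7)


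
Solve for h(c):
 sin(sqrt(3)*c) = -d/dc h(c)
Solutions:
 h(c) = C1 + sqrt(3)*cos(sqrt(3)*c)/3


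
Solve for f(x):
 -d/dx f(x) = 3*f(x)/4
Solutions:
 f(x) = C1*exp(-3*x/4)


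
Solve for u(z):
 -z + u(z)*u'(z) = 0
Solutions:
 u(z) = -sqrt(C1 + z^2)
 u(z) = sqrt(C1 + z^2)


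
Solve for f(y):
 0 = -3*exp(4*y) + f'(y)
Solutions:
 f(y) = C1 + 3*exp(4*y)/4


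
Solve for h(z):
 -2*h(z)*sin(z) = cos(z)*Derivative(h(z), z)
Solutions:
 h(z) = C1*cos(z)^2


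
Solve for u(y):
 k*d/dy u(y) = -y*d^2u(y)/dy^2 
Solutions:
 u(y) = C1 + y^(1 - re(k))*(C2*sin(log(y)*Abs(im(k))) + C3*cos(log(y)*im(k)))


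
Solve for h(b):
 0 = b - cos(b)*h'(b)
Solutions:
 h(b) = C1 + Integral(b/cos(b), b)


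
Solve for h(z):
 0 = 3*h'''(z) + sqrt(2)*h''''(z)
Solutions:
 h(z) = C1 + C2*z + C3*z^2 + C4*exp(-3*sqrt(2)*z/2)


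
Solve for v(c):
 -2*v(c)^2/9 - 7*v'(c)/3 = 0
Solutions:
 v(c) = 21/(C1 + 2*c)


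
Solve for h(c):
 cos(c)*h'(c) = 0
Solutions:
 h(c) = C1


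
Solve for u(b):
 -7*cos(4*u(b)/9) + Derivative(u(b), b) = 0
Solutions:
 -7*b - 9*log(sin(4*u(b)/9) - 1)/8 + 9*log(sin(4*u(b)/9) + 1)/8 = C1


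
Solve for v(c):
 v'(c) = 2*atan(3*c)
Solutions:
 v(c) = C1 + 2*c*atan(3*c) - log(9*c^2 + 1)/3


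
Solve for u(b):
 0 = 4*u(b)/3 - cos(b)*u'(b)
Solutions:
 u(b) = C1*(sin(b) + 1)^(2/3)/(sin(b) - 1)^(2/3)


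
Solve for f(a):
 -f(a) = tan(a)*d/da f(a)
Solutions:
 f(a) = C1/sin(a)


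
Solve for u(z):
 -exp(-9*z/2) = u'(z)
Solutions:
 u(z) = C1 + 2*exp(-9*z/2)/9


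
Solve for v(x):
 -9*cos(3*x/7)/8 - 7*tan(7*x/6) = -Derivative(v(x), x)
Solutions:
 v(x) = C1 - 6*log(cos(7*x/6)) + 21*sin(3*x/7)/8


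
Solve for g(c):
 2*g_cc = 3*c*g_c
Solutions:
 g(c) = C1 + C2*erfi(sqrt(3)*c/2)


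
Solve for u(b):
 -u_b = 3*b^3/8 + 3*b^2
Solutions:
 u(b) = C1 - 3*b^4/32 - b^3


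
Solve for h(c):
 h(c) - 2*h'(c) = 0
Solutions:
 h(c) = C1*exp(c/2)


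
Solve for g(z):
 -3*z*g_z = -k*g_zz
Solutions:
 g(z) = C1 + C2*erf(sqrt(6)*z*sqrt(-1/k)/2)/sqrt(-1/k)


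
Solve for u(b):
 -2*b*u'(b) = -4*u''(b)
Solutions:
 u(b) = C1 + C2*erfi(b/2)


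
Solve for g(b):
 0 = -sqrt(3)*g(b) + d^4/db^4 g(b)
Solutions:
 g(b) = C1*exp(-3^(1/8)*b) + C2*exp(3^(1/8)*b) + C3*sin(3^(1/8)*b) + C4*cos(3^(1/8)*b)


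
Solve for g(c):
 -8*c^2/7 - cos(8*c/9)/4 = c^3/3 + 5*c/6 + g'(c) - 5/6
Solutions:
 g(c) = C1 - c^4/12 - 8*c^3/21 - 5*c^2/12 + 5*c/6 - 9*sin(8*c/9)/32


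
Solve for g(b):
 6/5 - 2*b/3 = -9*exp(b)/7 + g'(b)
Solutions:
 g(b) = C1 - b^2/3 + 6*b/5 + 9*exp(b)/7


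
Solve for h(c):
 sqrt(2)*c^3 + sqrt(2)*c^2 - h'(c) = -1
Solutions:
 h(c) = C1 + sqrt(2)*c^4/4 + sqrt(2)*c^3/3 + c


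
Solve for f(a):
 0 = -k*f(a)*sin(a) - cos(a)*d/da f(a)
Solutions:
 f(a) = C1*exp(k*log(cos(a)))


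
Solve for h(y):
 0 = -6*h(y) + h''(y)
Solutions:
 h(y) = C1*exp(-sqrt(6)*y) + C2*exp(sqrt(6)*y)


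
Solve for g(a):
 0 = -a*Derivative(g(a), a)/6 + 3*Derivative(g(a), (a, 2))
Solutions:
 g(a) = C1 + C2*erfi(a/6)


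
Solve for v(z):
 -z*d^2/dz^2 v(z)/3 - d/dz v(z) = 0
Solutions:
 v(z) = C1 + C2/z^2


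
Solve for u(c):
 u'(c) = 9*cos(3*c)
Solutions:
 u(c) = C1 + 3*sin(3*c)


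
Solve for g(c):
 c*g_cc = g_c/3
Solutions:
 g(c) = C1 + C2*c^(4/3)


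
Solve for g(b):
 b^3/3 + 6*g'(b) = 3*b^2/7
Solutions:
 g(b) = C1 - b^4/72 + b^3/42


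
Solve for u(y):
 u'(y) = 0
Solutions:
 u(y) = C1


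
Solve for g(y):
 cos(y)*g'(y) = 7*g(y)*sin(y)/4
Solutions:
 g(y) = C1/cos(y)^(7/4)


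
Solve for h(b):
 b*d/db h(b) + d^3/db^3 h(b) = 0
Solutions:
 h(b) = C1 + Integral(C2*airyai(-b) + C3*airybi(-b), b)


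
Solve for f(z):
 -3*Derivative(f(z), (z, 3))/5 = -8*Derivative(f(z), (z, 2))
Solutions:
 f(z) = C1 + C2*z + C3*exp(40*z/3)


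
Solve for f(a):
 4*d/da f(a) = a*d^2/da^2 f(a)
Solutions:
 f(a) = C1 + C2*a^5


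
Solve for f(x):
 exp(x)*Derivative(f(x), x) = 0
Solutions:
 f(x) = C1


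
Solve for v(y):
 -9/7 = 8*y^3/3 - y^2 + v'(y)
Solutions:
 v(y) = C1 - 2*y^4/3 + y^3/3 - 9*y/7


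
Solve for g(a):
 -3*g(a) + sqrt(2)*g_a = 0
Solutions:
 g(a) = C1*exp(3*sqrt(2)*a/2)


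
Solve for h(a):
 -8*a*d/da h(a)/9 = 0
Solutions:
 h(a) = C1


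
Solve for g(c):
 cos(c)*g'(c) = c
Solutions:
 g(c) = C1 + Integral(c/cos(c), c)


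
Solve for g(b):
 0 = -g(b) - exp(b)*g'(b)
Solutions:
 g(b) = C1*exp(exp(-b))


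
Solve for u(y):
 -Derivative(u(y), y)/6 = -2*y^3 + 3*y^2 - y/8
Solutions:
 u(y) = C1 + 3*y^4 - 6*y^3 + 3*y^2/8


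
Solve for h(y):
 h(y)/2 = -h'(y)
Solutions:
 h(y) = C1*exp(-y/2)


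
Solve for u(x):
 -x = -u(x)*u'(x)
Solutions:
 u(x) = -sqrt(C1 + x^2)
 u(x) = sqrt(C1 + x^2)


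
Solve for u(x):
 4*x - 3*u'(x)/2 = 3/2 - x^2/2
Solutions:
 u(x) = C1 + x^3/9 + 4*x^2/3 - x


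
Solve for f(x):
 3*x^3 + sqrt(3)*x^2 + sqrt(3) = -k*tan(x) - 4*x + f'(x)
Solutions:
 f(x) = C1 - k*log(cos(x)) + 3*x^4/4 + sqrt(3)*x^3/3 + 2*x^2 + sqrt(3)*x


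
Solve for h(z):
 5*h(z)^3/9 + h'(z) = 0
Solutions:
 h(z) = -3*sqrt(2)*sqrt(-1/(C1 - 5*z))/2
 h(z) = 3*sqrt(2)*sqrt(-1/(C1 - 5*z))/2


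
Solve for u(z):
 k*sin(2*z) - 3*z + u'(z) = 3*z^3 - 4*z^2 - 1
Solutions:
 u(z) = C1 + k*cos(2*z)/2 + 3*z^4/4 - 4*z^3/3 + 3*z^2/2 - z


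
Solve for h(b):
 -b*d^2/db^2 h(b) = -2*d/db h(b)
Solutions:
 h(b) = C1 + C2*b^3


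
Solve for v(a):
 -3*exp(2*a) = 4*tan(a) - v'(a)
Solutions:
 v(a) = C1 + 3*exp(2*a)/2 - 4*log(cos(a))


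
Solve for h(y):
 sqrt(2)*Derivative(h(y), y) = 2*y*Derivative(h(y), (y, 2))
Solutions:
 h(y) = C1 + C2*y^(sqrt(2)/2 + 1)


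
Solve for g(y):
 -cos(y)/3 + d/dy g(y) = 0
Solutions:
 g(y) = C1 + sin(y)/3


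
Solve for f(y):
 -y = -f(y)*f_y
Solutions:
 f(y) = -sqrt(C1 + y^2)
 f(y) = sqrt(C1 + y^2)


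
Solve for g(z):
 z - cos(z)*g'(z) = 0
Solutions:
 g(z) = C1 + Integral(z/cos(z), z)


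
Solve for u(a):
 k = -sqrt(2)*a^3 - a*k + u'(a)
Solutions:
 u(a) = C1 + sqrt(2)*a^4/4 + a^2*k/2 + a*k


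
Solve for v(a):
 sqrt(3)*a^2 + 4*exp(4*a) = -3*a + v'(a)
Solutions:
 v(a) = C1 + sqrt(3)*a^3/3 + 3*a^2/2 + exp(4*a)


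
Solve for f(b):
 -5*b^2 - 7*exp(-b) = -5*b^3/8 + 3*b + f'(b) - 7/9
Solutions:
 f(b) = C1 + 5*b^4/32 - 5*b^3/3 - 3*b^2/2 + 7*b/9 + 7*exp(-b)


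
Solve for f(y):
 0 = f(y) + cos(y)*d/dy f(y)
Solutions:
 f(y) = C1*sqrt(sin(y) - 1)/sqrt(sin(y) + 1)


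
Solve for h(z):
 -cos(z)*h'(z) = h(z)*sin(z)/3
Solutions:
 h(z) = C1*cos(z)^(1/3)


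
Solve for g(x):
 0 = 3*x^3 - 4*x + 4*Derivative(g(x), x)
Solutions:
 g(x) = C1 - 3*x^4/16 + x^2/2


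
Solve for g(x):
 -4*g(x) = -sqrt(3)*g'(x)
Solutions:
 g(x) = C1*exp(4*sqrt(3)*x/3)


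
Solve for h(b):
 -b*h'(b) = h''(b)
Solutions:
 h(b) = C1 + C2*erf(sqrt(2)*b/2)


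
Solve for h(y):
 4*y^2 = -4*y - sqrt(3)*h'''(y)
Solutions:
 h(y) = C1 + C2*y + C3*y^2 - sqrt(3)*y^5/45 - sqrt(3)*y^4/18


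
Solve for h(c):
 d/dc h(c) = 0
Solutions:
 h(c) = C1


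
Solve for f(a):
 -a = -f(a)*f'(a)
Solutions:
 f(a) = -sqrt(C1 + a^2)
 f(a) = sqrt(C1 + a^2)


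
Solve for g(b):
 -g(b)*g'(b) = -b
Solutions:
 g(b) = -sqrt(C1 + b^2)
 g(b) = sqrt(C1 + b^2)
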